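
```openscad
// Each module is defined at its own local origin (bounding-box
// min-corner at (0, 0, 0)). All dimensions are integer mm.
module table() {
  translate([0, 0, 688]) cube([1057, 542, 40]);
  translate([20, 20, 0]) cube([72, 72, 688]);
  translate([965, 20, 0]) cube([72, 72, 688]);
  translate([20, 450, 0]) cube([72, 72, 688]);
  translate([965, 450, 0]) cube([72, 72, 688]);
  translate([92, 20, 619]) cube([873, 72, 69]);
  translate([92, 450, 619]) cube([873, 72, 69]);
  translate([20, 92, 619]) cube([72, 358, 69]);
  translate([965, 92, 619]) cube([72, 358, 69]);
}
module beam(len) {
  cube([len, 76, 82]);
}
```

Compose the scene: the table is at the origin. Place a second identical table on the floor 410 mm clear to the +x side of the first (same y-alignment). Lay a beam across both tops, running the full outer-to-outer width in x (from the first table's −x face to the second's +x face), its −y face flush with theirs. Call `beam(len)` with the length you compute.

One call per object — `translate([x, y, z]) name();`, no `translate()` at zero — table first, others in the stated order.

table();
translate([1467, 0, 0]) table();
translate([0, 0, 728]) beam(2524);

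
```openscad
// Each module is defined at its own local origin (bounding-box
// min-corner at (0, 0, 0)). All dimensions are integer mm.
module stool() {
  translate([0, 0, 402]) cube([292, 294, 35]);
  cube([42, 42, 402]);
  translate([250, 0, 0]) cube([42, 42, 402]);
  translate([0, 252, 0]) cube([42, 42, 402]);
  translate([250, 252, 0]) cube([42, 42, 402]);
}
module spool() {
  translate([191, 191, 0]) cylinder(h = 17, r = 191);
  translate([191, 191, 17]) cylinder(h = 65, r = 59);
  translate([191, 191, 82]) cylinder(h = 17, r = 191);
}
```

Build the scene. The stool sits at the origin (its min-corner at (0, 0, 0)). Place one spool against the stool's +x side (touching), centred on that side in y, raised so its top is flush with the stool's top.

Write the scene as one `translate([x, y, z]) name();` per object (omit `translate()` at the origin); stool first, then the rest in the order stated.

stool();
translate([292, -44, 338]) spool();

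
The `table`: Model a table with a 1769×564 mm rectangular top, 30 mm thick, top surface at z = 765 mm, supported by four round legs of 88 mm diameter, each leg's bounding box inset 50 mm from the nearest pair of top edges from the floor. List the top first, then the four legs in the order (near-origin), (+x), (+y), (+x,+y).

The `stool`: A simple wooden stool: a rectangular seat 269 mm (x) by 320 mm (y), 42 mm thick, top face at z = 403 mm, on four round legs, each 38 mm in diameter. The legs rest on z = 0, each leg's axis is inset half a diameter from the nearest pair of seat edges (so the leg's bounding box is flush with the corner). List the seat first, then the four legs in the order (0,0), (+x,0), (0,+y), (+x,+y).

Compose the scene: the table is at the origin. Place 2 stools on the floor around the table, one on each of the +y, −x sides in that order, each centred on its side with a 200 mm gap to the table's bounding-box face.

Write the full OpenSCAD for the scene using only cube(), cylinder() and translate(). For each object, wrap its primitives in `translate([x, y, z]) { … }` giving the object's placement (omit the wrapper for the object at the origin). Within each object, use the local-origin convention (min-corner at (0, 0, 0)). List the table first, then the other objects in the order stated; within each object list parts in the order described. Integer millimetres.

translate([0, 0, 735]) cube([1769, 564, 30]);
translate([94, 94, 0]) cylinder(h = 735, r = 44);
translate([1675, 94, 0]) cylinder(h = 735, r = 44);
translate([94, 470, 0]) cylinder(h = 735, r = 44);
translate([1675, 470, 0]) cylinder(h = 735, r = 44);
translate([750, 764, 0]) {
  translate([0, 0, 361]) cube([269, 320, 42]);
  translate([19, 19, 0]) cylinder(h = 361, r = 19);
  translate([250, 19, 0]) cylinder(h = 361, r = 19);
  translate([19, 301, 0]) cylinder(h = 361, r = 19);
  translate([250, 301, 0]) cylinder(h = 361, r = 19);
}
translate([-469, 122, 0]) {
  translate([0, 0, 361]) cube([269, 320, 42]);
  translate([19, 19, 0]) cylinder(h = 361, r = 19);
  translate([250, 19, 0]) cylinder(h = 361, r = 19);
  translate([19, 301, 0]) cylinder(h = 361, r = 19);
  translate([250, 301, 0]) cylinder(h = 361, r = 19);
}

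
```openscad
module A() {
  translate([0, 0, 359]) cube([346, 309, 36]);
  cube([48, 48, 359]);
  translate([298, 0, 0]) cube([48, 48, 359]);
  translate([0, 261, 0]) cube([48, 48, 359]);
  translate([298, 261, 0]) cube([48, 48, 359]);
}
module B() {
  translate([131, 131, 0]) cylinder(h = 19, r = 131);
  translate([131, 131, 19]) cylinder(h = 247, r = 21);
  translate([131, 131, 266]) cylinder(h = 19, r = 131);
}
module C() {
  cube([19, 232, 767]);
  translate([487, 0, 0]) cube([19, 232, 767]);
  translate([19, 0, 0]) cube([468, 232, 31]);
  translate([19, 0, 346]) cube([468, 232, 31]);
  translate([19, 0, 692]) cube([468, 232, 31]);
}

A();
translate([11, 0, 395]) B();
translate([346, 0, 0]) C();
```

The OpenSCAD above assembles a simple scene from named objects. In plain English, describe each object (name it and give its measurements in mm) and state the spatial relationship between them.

A is a simple wooden stool: a rectangular seat 346 mm (x) by 309 mm (y), 36 mm thick, top face at z = 395 mm, on four square legs, each 48×48 mm in cross-section. The legs rest on z = 0, each flush with a corner of the seat.

B is a spool: two coaxial disc flanges of radius 131 mm and thickness 19 mm, joined by a core cylinder of radius 21 mm and height 247 mm. The lower flange rests on z = 0 and the three cylinders share a vertical axis.

C is a bookshelf 506 mm wide overall, 232 mm deep and 767 mm tall. The two sides are 19 mm thick vertical panels. 3 horizontal shelves of 31 mm thickness span between the inner faces of the sides; the lowest shelf sits on the floor and shelves are stacked with a clear vertical gap of 315 mm between each pair.

The spool is on top of the stool. The bookshelf is against the stool's +x side, with their −y faces flush.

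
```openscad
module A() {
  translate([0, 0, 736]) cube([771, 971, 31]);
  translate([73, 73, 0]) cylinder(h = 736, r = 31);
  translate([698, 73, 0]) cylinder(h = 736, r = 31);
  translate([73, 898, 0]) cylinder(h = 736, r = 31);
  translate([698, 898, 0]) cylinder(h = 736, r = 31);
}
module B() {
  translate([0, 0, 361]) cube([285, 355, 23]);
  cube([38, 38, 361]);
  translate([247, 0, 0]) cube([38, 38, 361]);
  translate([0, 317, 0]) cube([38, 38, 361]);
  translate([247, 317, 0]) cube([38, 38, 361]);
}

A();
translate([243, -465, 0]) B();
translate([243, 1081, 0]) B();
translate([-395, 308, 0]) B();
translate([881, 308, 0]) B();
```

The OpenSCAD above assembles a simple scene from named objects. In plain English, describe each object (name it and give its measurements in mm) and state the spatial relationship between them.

A is a rectangular dining table. The top is 771×971×31 mm with its upper surface at z = 767 mm. It stands on four round legs of 62 mm diameter, each leg's bounding box inset 42 mm from the nearest pair of top edges, running from the floor to the underside of the top.

B is a four-legged stool. The seat is 285×355 mm, 23 mm thick, top at z = 384 mm. It stands on four square legs, each 38×38 mm in cross-section, from z = 0 to the seat underside, each flush with a corner of the seat.

Four stools sit around the table at the −y, +y, −x, +x sides.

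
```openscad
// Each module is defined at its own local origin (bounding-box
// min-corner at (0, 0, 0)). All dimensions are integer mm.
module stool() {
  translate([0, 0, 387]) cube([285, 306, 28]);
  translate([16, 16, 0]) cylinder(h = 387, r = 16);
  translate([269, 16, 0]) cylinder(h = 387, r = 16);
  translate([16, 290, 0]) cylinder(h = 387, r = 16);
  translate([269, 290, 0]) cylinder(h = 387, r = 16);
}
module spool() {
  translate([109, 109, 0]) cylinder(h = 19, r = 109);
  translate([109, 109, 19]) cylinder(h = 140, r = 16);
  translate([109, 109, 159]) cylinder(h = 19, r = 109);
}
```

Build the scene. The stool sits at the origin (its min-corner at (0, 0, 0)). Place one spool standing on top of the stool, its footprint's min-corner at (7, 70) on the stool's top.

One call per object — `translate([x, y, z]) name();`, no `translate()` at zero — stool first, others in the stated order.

stool();
translate([7, 70, 415]) spool();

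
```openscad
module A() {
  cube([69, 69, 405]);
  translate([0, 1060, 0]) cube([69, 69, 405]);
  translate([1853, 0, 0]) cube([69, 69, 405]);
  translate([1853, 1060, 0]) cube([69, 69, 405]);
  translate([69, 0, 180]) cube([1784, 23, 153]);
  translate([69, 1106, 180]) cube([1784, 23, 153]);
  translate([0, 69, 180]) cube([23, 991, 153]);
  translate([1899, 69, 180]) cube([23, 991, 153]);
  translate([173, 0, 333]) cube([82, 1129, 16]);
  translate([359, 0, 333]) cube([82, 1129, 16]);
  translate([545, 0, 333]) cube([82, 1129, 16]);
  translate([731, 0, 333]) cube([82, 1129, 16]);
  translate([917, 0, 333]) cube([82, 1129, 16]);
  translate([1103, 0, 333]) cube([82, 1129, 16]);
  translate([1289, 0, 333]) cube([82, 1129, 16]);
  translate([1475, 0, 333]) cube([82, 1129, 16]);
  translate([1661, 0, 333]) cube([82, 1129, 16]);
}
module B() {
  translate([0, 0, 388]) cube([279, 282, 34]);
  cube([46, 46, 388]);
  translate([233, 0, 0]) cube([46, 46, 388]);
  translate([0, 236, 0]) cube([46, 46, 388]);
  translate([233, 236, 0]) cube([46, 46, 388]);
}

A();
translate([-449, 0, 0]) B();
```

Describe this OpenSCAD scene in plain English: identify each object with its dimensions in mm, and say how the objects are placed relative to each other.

A is a bed frame 1922 mm long (x) by 1129 mm wide (y). Four 69×69 mm corner posts, 405 mm tall, at the corners of the footprint. Four rails of 23 mm thickness and 153 mm height run between adjacent posts with their undersides at z = 180 mm, their outer faces flush with the outside of the frame (the two x-running rails run between the posts' inner faces; the two y-running rails run between the posts' inner faces). 9 slats, each 82 mm wide (x) and 16 mm thick, lie across the top of the two x-running rails, running the full 1129 mm width of the frame in y; the slats are evenly spaced along x between the inner faces of the end posts with equal gaps (rounded down to the nearest mm) at the −x end and between each pair — any rounding remainder accumulates at the +x end.

B is a four-legged stool. The seat is 279×282 mm, 34 mm thick, top at z = 422 mm. It stands on four square legs, each 46×46 mm in cross-section, from z = 0 to the seat underside, each flush with a corner of the seat.

The stool is on the floor beside the bed frame on its −x side.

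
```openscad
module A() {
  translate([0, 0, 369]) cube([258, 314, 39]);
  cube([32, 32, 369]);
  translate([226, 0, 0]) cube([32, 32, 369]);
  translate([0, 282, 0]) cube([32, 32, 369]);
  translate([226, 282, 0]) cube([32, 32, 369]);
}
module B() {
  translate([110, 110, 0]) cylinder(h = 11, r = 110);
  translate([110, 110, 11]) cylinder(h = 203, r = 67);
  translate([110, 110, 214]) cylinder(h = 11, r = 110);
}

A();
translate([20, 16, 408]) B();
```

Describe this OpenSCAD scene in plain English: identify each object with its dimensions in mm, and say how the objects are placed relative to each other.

A is a simple wooden stool: a rectangular seat 258 mm (x) by 314 mm (y), 39 mm thick, top face at z = 408 mm, on four square legs, each 32×32 mm in cross-section. The legs rest on z = 0, each flush with a corner of the seat.

B is a spool: two coaxial disc flanges of radius 110 mm and thickness 11 mm, joined by a core cylinder of radius 67 mm and height 203 mm. The lower flange rests on z = 0 and the three cylinders share a vertical axis.

The spool is on top of the stool.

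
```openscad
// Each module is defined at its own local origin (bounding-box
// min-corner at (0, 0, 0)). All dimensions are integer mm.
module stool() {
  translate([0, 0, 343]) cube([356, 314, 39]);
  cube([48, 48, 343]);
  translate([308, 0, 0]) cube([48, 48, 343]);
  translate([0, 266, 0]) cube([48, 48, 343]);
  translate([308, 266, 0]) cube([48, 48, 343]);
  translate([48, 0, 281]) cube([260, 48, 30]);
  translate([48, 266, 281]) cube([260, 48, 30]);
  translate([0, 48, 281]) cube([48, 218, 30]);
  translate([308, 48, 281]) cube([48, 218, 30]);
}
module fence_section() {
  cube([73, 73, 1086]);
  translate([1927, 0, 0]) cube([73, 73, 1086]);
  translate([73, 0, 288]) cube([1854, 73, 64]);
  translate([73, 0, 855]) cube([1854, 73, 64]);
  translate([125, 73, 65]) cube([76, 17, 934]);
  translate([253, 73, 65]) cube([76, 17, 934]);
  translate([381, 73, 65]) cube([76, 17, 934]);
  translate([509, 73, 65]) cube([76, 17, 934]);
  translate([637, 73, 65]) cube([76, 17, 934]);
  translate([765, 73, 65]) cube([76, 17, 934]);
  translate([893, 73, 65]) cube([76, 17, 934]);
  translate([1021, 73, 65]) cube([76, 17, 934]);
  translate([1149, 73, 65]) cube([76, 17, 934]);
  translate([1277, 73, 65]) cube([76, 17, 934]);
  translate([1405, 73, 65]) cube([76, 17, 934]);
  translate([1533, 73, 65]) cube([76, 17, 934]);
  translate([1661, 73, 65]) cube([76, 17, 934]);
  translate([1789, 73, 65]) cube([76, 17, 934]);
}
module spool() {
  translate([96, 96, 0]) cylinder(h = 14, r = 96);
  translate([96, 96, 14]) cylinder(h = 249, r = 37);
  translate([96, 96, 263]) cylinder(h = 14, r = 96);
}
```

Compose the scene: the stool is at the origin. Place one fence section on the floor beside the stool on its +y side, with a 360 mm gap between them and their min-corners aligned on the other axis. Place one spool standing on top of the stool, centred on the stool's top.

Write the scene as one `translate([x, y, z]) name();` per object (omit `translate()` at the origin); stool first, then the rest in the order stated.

stool();
translate([0, 674, 0]) fence_section();
translate([82, 61, 382]) spool();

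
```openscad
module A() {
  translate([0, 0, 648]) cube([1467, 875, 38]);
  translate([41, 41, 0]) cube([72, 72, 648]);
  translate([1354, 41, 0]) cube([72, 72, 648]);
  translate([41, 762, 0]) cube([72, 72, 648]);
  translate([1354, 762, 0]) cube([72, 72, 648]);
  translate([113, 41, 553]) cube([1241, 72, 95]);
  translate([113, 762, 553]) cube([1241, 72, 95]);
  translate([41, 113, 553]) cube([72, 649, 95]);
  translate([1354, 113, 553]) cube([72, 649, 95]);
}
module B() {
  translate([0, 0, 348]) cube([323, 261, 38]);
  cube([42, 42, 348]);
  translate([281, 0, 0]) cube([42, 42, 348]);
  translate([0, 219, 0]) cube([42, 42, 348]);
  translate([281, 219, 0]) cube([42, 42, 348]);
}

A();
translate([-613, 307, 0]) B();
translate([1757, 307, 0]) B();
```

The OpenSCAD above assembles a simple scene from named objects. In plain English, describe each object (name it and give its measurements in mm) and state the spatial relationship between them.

A is a table with a 1467×875 mm rectangular top, 38 mm thick, top surface at z = 686 mm, supported by four 72×72 mm square legs, each inset 41 mm from the nearest pair of top edges, running from the floor. Four apron rails, 72 mm thick and 95 mm tall, run between adjacent legs with their top edges flush with the underside of the top and their outer faces flush with the legs' outer faces.

B is a four-legged stool. The seat is 323×261 mm, 38 mm thick, top at z = 386 mm. It stands on four square legs, each 42×42 mm in cross-section, from z = 0 to the seat underside, each flush with a corner of the seat.

Two stools sit around the table at the −x, +x sides.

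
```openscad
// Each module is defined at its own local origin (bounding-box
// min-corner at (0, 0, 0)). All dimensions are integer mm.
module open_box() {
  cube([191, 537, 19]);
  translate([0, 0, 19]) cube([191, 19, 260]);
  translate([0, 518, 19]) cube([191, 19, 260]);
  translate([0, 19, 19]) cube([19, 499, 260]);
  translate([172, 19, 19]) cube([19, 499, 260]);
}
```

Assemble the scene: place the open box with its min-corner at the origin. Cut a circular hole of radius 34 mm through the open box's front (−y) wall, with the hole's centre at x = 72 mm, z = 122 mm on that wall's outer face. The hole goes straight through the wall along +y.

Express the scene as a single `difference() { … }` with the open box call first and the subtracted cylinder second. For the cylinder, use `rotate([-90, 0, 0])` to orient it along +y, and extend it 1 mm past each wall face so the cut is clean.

difference() {
  open_box();
  translate([72, -1, 122]) rotate([-90, 0, 0]) cylinder(h = 21, r = 34);
}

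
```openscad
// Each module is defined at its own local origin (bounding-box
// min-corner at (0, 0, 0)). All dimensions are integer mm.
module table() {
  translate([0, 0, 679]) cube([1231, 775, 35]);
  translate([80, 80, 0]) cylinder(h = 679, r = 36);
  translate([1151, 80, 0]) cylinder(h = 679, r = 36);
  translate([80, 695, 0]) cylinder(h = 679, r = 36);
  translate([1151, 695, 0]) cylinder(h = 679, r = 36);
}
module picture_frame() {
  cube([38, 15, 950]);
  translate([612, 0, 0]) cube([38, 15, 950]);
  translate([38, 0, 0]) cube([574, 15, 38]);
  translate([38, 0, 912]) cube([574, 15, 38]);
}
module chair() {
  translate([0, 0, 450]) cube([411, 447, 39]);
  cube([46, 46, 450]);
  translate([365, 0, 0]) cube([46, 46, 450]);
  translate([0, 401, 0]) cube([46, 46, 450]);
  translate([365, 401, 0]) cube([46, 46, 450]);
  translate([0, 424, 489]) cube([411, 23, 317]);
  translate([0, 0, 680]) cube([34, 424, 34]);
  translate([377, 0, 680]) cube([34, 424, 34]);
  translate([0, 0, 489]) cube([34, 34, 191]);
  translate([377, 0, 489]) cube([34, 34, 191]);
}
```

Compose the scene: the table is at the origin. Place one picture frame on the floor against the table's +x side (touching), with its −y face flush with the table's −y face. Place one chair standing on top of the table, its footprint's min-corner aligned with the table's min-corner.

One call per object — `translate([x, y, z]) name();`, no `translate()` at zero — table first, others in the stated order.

table();
translate([1231, 0, 0]) picture_frame();
translate([0, 0, 714]) chair();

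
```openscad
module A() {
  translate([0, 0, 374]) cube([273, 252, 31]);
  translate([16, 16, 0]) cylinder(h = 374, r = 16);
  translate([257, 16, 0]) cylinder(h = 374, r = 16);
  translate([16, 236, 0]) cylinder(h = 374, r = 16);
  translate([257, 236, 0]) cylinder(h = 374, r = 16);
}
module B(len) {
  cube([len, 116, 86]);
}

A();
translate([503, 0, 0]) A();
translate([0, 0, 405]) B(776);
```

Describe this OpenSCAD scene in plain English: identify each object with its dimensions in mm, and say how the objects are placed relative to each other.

A is a four-legged stool. The seat is 273×252 mm, 31 mm thick, top at z = 405 mm. It stands on four round legs, each 32 mm in diameter, from z = 0 to the seat underside, each leg's axis is inset half a diameter from the nearest pair of seat edges (so the leg's bounding box is flush with the corner).

B is a rectangular beam 776 mm long (x), 116 mm deep (y), 86 mm thick (z).

The beam spans the tops of two stools placed 230 mm apart, resting at z = 405 mm.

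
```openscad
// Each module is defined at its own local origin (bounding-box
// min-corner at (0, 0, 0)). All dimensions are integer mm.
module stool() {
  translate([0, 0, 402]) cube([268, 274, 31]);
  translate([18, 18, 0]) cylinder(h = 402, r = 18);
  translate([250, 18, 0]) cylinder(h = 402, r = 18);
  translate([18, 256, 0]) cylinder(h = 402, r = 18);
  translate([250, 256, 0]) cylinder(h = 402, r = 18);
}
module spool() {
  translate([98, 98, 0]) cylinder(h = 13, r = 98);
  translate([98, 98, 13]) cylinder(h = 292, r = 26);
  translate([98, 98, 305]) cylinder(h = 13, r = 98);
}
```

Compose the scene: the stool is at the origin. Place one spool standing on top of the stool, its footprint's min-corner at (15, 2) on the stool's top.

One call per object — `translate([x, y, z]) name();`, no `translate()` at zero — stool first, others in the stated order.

stool();
translate([15, 2, 433]) spool();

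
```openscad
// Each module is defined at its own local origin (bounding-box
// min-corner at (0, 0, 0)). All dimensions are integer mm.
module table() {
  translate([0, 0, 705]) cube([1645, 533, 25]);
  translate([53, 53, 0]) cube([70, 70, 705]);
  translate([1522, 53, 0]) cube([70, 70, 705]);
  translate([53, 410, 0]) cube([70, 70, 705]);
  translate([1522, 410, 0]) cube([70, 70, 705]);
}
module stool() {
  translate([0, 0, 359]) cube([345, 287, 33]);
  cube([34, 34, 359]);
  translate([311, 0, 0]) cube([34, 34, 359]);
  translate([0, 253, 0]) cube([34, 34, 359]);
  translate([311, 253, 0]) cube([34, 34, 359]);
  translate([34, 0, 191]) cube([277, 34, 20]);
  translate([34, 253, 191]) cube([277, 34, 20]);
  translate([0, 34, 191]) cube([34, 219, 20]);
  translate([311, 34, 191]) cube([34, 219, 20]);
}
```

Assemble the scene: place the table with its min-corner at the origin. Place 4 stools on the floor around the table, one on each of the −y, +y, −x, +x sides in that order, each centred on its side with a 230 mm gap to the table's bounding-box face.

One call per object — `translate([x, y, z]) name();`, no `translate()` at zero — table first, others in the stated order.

table();
translate([650, -517, 0]) stool();
translate([650, 763, 0]) stool();
translate([-575, 123, 0]) stool();
translate([1875, 123, 0]) stool();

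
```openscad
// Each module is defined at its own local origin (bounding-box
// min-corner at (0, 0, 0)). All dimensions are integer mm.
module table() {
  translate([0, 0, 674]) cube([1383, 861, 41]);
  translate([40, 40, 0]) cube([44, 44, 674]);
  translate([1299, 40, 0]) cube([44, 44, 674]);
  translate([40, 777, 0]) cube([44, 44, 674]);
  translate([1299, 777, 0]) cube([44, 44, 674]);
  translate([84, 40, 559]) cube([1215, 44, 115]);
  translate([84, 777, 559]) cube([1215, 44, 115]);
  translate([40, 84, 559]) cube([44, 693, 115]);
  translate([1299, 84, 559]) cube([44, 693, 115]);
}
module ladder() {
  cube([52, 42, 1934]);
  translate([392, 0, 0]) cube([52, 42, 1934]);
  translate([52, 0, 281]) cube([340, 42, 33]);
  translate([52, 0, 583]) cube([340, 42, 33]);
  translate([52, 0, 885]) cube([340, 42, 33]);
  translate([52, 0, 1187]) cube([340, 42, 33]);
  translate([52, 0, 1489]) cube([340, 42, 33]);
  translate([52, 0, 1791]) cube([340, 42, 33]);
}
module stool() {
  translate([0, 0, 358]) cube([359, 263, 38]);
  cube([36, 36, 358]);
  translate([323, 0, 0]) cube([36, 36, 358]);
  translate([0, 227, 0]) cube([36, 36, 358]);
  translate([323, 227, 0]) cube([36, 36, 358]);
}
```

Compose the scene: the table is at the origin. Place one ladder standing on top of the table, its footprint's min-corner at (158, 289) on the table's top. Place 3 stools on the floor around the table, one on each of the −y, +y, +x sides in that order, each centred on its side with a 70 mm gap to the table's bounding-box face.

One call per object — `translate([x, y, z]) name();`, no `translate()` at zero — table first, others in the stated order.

table();
translate([158, 289, 715]) ladder();
translate([512, -333, 0]) stool();
translate([512, 931, 0]) stool();
translate([1453, 299, 0]) stool();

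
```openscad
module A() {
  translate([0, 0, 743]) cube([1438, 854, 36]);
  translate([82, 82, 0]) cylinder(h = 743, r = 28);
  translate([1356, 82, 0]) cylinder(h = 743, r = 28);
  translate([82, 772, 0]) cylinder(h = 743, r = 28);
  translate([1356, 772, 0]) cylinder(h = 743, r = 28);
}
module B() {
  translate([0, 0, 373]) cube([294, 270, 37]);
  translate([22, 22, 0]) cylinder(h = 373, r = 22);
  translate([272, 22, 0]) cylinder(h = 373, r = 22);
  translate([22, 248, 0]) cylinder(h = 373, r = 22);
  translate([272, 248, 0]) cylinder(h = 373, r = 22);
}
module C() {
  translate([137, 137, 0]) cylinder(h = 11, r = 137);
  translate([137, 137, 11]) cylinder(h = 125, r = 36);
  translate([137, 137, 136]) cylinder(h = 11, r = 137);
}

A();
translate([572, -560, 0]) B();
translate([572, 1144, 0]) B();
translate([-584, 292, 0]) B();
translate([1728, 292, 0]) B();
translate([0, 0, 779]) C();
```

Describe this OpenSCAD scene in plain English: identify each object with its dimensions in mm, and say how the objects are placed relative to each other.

A is a table with a 1438×854 mm rectangular top, 36 mm thick, top surface at z = 779 mm, supported by four round legs of 56 mm diameter, each leg's bounding box inset 54 mm from the nearest pair of top edges, running from the floor.

B is a four-legged stool. The seat is 294×270 mm, 37 mm thick, top at z = 410 mm. It stands on four round legs, each 44 mm in diameter, from z = 0 to the seat underside, each leg's axis is inset half a diameter from the nearest pair of seat edges (so the leg's bounding box is flush with the corner).

C is a spool: two coaxial disc flanges of radius 137 mm and thickness 11 mm, joined by a core cylinder of radius 36 mm and height 125 mm. The lower flange rests on z = 0 and the three cylinders share a vertical axis.

Four stools sit around the table at the −y, +y, −x, +x sides. The spool is on top of the table.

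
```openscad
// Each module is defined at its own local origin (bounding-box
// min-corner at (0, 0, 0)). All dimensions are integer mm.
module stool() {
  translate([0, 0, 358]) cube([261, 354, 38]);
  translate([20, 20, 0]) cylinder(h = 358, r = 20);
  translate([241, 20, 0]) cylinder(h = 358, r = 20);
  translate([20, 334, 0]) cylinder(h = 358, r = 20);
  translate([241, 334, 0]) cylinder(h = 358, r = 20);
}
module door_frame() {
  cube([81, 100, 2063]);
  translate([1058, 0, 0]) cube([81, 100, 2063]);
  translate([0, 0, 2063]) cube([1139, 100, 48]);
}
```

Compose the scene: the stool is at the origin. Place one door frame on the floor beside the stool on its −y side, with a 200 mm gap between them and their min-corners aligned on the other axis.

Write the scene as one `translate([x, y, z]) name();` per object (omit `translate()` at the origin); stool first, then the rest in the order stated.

stool();
translate([0, -300, 0]) door_frame();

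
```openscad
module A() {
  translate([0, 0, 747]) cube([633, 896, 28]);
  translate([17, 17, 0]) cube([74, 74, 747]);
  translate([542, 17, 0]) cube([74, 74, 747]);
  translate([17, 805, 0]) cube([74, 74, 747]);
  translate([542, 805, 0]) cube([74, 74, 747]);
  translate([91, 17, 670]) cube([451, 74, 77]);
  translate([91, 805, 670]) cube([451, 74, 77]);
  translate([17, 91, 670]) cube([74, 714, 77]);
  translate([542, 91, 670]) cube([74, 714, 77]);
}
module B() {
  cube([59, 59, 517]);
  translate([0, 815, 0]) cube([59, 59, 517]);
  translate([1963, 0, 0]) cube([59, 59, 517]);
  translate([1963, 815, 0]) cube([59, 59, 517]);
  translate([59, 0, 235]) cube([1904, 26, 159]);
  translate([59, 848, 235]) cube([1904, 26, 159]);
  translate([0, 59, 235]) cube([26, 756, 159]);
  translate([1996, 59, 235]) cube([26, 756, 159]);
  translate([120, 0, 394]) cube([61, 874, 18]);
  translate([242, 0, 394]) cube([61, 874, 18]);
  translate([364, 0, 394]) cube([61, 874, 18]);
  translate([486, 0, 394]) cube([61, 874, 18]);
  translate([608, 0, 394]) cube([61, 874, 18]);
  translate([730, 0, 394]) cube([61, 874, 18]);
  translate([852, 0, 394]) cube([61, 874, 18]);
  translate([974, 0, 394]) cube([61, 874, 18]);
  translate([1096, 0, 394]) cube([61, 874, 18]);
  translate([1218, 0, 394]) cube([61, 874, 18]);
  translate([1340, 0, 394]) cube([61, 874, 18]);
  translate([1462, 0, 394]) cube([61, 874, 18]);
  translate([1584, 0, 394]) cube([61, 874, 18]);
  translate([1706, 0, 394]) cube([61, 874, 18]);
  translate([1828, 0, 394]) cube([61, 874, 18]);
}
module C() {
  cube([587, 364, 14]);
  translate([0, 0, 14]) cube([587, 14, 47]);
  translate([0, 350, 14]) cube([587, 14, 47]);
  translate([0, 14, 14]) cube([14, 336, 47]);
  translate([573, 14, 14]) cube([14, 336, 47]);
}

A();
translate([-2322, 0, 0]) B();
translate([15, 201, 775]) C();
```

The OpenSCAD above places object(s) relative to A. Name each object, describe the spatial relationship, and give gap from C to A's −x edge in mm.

The open box's min-x is at 15; the table's min-x is 0; gap = 15 mm.

A is a table. B is a bed frame. C is an open box. The bed frame is on the floor beside the table on its −x side. The open box is on top of the table. The gap from the open box to the table's −x edge is 15 mm.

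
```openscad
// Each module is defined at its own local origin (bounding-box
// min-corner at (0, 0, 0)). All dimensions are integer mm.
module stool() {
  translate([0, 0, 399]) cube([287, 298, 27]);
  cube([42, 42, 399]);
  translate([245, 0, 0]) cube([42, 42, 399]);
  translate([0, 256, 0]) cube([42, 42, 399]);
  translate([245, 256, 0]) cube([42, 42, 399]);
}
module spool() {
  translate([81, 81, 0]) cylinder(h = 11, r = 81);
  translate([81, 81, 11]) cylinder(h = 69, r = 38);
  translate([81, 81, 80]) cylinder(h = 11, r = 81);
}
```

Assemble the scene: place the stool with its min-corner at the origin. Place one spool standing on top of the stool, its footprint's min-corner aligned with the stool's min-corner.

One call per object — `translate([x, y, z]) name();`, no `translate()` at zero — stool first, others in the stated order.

stool();
translate([0, 0, 426]) spool();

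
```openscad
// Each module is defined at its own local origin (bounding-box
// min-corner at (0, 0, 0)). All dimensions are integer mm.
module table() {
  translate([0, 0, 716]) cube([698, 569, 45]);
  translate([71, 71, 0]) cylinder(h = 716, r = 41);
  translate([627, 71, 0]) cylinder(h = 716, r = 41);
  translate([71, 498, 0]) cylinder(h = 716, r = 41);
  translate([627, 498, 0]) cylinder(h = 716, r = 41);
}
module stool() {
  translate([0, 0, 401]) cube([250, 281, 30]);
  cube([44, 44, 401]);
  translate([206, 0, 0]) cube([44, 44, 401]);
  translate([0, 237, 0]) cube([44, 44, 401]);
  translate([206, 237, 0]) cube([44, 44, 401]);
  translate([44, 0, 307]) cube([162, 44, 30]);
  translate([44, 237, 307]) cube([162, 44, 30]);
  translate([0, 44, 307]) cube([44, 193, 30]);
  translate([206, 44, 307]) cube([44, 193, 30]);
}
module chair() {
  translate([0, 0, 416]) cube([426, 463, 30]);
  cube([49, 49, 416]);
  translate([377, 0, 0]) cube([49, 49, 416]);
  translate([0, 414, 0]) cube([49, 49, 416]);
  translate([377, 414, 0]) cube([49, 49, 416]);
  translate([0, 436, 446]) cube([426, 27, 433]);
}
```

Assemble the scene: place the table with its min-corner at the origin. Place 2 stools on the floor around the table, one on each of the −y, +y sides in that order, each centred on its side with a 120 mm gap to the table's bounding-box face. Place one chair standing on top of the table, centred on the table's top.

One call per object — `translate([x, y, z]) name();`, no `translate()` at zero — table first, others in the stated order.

table();
translate([224, -401, 0]) stool();
translate([224, 689, 0]) stool();
translate([136, 53, 761]) chair();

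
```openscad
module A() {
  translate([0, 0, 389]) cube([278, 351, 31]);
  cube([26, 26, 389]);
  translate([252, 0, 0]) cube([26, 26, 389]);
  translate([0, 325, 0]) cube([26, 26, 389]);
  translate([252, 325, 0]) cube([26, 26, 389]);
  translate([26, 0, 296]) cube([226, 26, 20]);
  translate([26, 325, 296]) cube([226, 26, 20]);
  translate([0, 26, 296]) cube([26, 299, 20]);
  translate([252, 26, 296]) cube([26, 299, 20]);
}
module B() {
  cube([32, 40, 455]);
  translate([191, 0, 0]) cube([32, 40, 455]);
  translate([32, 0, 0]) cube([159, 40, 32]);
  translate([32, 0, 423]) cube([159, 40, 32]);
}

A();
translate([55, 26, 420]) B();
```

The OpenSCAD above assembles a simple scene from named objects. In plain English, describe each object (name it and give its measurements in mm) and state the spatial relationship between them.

A is a four-legged stool. The seat is 278×351 mm, 31 mm thick, top at z = 420 mm. It stands on four square legs, each 26×26 mm in cross-section, from z = 0 to the seat underside, each flush with a corner of the seat. Four stretchers, 26 mm wide and 20 mm tall, connect adjacent legs with their undersides at z = 296 mm, each running between the inner faces of the legs it joins and aligned with the legs' outer faces on the other axis.

B is a rectangular picture frame lying in the x–z plane (depth along y). The opening is 159 mm wide (x) by 391 mm tall (z), surrounded by a border 32 mm wide on all four sides. The frame is 40 mm deep and is made of two full-height vertical stiles with two horizontal rails fitted between them.

The picture frame is on top of the stool.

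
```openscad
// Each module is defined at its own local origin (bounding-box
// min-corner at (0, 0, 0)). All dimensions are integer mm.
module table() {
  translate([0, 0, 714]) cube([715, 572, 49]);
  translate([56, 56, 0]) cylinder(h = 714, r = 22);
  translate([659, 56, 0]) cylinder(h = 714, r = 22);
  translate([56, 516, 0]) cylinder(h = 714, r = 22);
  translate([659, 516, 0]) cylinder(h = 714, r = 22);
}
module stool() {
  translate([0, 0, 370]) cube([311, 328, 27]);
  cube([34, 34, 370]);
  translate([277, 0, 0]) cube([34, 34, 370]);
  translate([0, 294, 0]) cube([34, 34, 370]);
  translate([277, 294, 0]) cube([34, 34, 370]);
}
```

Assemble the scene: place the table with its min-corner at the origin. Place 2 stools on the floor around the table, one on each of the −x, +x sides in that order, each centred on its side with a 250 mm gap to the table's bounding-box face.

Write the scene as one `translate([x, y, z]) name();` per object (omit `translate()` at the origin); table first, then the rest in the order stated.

table();
translate([-561, 122, 0]) stool();
translate([965, 122, 0]) stool();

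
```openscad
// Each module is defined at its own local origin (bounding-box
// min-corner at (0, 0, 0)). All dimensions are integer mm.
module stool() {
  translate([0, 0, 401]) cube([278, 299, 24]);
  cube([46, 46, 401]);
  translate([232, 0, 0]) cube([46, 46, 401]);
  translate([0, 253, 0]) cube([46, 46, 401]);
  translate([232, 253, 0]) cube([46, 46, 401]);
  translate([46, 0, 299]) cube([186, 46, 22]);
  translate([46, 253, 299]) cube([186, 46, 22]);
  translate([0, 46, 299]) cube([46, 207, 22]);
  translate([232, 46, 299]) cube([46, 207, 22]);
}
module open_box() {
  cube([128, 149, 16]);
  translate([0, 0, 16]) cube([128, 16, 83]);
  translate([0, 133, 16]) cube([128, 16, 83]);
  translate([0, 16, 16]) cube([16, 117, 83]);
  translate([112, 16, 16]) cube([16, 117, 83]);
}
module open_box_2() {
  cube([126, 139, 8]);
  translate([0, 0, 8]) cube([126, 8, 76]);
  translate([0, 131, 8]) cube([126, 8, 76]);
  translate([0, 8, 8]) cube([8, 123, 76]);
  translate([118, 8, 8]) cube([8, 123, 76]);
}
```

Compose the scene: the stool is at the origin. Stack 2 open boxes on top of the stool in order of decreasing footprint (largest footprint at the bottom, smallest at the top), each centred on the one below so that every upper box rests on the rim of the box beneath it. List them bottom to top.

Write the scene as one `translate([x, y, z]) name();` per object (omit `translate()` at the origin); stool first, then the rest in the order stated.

stool();
translate([75, 75, 425]) open_box();
translate([76, 80, 524]) open_box_2();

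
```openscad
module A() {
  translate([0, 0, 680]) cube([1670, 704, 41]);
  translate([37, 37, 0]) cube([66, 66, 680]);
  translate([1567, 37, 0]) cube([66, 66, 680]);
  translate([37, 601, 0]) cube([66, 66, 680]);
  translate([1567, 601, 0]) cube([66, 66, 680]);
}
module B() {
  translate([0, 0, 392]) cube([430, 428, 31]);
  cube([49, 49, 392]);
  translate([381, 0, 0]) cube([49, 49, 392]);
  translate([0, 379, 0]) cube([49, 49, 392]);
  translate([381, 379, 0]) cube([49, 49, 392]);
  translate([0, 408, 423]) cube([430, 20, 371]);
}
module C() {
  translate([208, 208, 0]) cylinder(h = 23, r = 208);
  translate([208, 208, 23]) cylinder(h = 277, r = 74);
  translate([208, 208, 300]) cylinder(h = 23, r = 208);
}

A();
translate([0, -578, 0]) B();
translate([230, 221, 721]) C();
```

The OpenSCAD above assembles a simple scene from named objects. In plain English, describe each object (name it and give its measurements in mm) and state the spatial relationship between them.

A is a rectangular dining table. The top is 1670×704×41 mm with its upper surface at z = 721 mm. It stands on four 66×66 mm square legs, each inset 37 mm from the nearest pair of top edges, running from the floor to the underside of the top.

B is a chair: 430×428 mm seat, 31 mm thick, top at z = 423 mm, on four 49 mm square corner legs flush with the seat edges. A 20 mm thick backrest slab spans the full seat width, extending 371 mm above the seat top, its back face flush with the seat's +y edge.

C is a spool: two coaxial disc flanges of radius 208 mm and thickness 23 mm, joined by a core cylinder of radius 74 mm and height 277 mm. The lower flange rests on z = 0 and the three cylinders share a vertical axis.

The chair is on the floor beside the table on its −y side. The spool is on top of the table.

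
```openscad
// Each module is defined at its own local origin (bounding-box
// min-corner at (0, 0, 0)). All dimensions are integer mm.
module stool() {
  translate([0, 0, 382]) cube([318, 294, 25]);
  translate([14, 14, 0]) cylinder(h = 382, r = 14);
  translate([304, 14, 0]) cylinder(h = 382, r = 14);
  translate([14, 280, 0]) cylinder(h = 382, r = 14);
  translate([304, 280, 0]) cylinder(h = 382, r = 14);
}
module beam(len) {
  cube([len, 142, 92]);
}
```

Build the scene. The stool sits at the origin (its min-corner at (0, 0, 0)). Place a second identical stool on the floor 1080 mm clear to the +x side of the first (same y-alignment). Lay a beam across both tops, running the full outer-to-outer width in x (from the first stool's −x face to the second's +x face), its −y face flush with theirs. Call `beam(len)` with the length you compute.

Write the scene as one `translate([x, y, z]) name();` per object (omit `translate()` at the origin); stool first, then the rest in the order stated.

stool();
translate([1398, 0, 0]) stool();
translate([0, 0, 407]) beam(1716);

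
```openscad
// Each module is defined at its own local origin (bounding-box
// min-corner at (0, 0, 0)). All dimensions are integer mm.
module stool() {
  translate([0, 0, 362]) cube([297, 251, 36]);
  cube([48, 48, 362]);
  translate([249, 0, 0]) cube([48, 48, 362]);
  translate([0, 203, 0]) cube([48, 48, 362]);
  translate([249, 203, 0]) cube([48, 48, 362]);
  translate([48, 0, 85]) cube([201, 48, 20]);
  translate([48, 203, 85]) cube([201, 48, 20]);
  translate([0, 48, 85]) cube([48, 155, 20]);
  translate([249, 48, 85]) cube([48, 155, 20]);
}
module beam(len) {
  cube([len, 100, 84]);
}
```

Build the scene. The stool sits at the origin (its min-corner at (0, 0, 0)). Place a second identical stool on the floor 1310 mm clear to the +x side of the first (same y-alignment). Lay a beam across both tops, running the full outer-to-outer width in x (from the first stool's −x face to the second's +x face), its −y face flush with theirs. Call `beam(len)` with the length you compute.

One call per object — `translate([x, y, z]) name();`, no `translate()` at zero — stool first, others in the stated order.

stool();
translate([1607, 0, 0]) stool();
translate([0, 0, 398]) beam(1904);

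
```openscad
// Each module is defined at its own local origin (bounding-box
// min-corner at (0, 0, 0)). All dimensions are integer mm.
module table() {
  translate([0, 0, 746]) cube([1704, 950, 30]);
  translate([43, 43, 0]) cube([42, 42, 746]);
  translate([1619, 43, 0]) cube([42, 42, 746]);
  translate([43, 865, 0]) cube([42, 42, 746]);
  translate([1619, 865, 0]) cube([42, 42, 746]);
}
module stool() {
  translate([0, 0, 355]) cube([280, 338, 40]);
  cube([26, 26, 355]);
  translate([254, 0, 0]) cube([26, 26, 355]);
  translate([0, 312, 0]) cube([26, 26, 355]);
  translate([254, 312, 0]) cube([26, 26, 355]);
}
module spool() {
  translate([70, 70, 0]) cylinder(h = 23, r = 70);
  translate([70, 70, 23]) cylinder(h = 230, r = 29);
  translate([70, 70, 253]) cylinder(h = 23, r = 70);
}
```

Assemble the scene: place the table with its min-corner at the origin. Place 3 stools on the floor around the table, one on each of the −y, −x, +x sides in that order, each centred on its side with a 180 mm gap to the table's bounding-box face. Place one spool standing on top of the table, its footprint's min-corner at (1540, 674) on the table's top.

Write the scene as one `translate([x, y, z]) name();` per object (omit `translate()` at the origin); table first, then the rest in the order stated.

table();
translate([712, -518, 0]) stool();
translate([-460, 306, 0]) stool();
translate([1884, 306, 0]) stool();
translate([1540, 674, 776]) spool();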